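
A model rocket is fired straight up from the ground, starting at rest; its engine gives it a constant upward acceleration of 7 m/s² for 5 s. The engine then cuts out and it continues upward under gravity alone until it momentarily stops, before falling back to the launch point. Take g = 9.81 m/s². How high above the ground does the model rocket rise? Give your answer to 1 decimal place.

149.9 m

Phase 1 (powered ascent): v₀ = 0 m/s, a = 7 m/s².
v = v₀ + at = 0 + (7)(5) = 35.0 m/s
Δx = v₀t + ½at² = 0·5 + 0.5·7·5² = 87.5 m

Phase 2 (coasting upward): v₀ = 35.0 m/s, a = -9.81 m/s².
v = v₀ + at → t = (0 − 35.0) / -9.81 = 3.57 s
v² = v₀² + 2aΔx → Δx = (0² − 35.0²)/(2·-9.81) = 62.4 m
Maximum height = 87.5 + 62.4 = 150 m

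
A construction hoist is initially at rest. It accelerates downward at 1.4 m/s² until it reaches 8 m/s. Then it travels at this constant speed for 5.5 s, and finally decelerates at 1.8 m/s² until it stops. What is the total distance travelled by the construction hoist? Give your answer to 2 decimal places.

84.63 m

Phase 1 (accelerating): v₀ = 0 m/s, a = 1.4 m/s².
v = v₀ + at → t = (8 − 0) / 1.4 = 5.71 s
v² = v₀² + 2aΔx → Δx = (8² − 0²)/(2·1.4) = 22.9 m

Phase 2 (constant speed): v₀ = 8.00 m/s, a = 0 m/s².
v = v₀ + at = 8.00 + (0)(5.5) = 8.00 m/s
Δx = v₀t + ½at² = 8.00·5.5 + 0.5·0·5.5² = 44.0 m

Phase 3 (decelerating): v₀ = 8.00 m/s, a = -1.8 m/s².
v = v₀ + at → t = (0 − 8.00) / -1.8 = 4.44 s
v² = v₀² + 2aΔx → Δx = (0² − 8.00²)/(2·-1.8) = 17.8 m
Total distance = 22.9 + 44.0 + 17.8 = 84.6 m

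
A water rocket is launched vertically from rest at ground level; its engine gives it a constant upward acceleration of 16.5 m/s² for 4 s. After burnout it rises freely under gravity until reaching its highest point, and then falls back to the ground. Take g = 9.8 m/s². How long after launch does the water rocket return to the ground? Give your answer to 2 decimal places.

19.24 s

Phase 1 (powered ascent): v₀ = 0 m/s, a = 16.5 m/s².
v = v₀ + at = 0 + (16.5)(4) = 66.0 m/s
Δx = v₀t + ½at² = 0·4 + 0.5·16.5·4² = 132 m

Phase 2 (coasting upward): v₀ = 66.0 m/s, a = -9.8 m/s².
v = v₀ + at → t = (0 − 66.0) / -9.8 = 6.73 s
v² = v₀² + 2aΔx → Δx = (0² − 66.0²)/(2·-9.8) = 222 m

Phase 3 (free fall): v₀ = 0 m/s, a = -9.8 m/s².
Falls 354 m from rest: t = √(2·354/9.8) = 8.50 s; v = g·t = 83.3 m/s.
Total time = 4.00 + 6.73 + 8.50 = 19.2 s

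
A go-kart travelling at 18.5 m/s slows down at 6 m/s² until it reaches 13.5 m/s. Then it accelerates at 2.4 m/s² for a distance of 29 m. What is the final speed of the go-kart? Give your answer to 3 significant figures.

Phase 1 (decelerating): v₀ = 18.5 m/s, a = -6 m/s².
v = v₀ + at → t = (13.5 − 18.5) / -6 = 0.833 s
v² = v₀² + 2aΔx → Δx = (13.5² − 18.5²)/(2·-6) = 13.3 m

Phase 2 (accelerating): v₀ = 13.5 m/s, a = 2.4 m/s².
v² = v₀² + 2aΔx = 13.5² + 2·2.4·29 = 321 → v = 17.9 m/s
t = (v − v₀)/a = (17.9 − 13.5)/2.4 = 1.85 s
Final speed = 17.9 m/s

17.9 m/s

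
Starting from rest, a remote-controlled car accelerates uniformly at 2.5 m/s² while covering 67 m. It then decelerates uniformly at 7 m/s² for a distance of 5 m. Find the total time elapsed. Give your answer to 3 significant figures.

7.61 s

Phase 1 (accelerating): v₀ = 0 m/s, a = 2.5 m/s².
v² = v₀² + 2aΔx = 0² + 2·2.5·67 = 335 → v = 18.3 m/s
t = (v − v₀)/a = (18.3 − 0)/2.5 = 7.32 s

Phase 2 (decelerating): v₀ = 18.3 m/s, a = -7 m/s².
v² = v₀² + 2aΔx = 18.3² + 2·-7·5 = 265 → v = 16.3 m/s
t = (v − v₀)/a = (16.3 − 18.3)/-7 = 0.289 s
Total time = 7.32 + 0.289 = 7.61 s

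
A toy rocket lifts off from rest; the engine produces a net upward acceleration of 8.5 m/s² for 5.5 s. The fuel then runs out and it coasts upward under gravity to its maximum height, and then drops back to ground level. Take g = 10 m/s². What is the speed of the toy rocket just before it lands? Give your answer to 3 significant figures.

Phase 1 (powered ascent): v₀ = 0 m/s, a = 8.5 m/s².
v = v₀ + at = 0 + (8.5)(5.5) = 46.8 m/s
Δx = v₀t + ½at² = 0·5.5 + 0.5·8.5·5.5² = 129 m

Phase 2 (coasting upward): v₀ = 46.8 m/s, a = -10 m/s².
v = v₀ + at → t = (0 − 46.8) / -10 = 4.67 s
v² = v₀² + 2aΔx → Δx = (0² − 46.8²)/(2·-10) = 109 m

Phase 3 (free fall): v₀ = 0 m/s, a = -10 m/s².
Falls 238 m from rest: t = √(2·238/10) = 6.90 s; v = g·t = 69.0 m/s.
Impact speed = 69.0 m/s

69.0 m/s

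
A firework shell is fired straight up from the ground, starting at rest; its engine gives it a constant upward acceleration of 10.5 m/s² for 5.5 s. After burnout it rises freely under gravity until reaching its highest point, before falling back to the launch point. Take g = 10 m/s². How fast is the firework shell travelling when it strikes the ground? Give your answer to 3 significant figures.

80.7 m/s

Phase 1 (powered ascent): v₀ = 0 m/s, a = 10.5 m/s².
v = v₀ + at = 0 + (10.5)(5.5) = 57.8 m/s
Δx = v₀t + ½at² = 0·5.5 + 0.5·10.5·5.5² = 159 m

Phase 2 (coasting upward): v₀ = 57.8 m/s, a = -10 m/s².
v = v₀ + at → t = (0 − 57.8) / -10 = 5.78 s
v² = v₀² + 2aΔx → Δx = (0² − 57.8²)/(2·-10) = 167 m

Phase 3 (free fall): v₀ = 0 m/s, a = -10 m/s².
Falls 326 m from rest: t = √(2·326/10) = 8.07 s; v = g·t = 80.7 m/s.
Impact speed = 80.7 m/s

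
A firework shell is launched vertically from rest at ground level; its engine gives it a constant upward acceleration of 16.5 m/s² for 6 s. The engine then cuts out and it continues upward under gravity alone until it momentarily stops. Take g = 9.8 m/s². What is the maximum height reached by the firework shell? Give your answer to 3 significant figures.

Phase 1 (powered ascent): v₀ = 0 m/s, a = 16.5 m/s².
v = v₀ + at = 0 + (16.5)(6) = 99.0 m/s
Δx = v₀t + ½at² = 0·6 + 0.5·16.5·6² = 297 m

Phase 2 (coasting upward): v₀ = 99.0 m/s, a = -9.8 m/s².
v = v₀ + at → t = (0 − 99.0) / -9.8 = 10.1 s
v² = v₀² + 2aΔx → Δx = (0² − 99.0²)/(2·-9.8) = 500 m
Maximum height = 297 + 500 = 797 m

797 m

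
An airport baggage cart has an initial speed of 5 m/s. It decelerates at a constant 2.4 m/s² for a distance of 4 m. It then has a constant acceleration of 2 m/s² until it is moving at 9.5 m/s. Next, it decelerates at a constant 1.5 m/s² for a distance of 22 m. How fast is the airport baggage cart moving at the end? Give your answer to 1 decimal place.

Phase 1 (decelerating): v₀ = 5.00 m/s, a = -2.4 m/s².
v² = v₀² + 2aΔx = 5.00² + 2·-2.4·4 = 5.80 → v = 2.41 m/s
t = (v − v₀)/a = (2.41 − 5.00)/-2.4 = 1.08 s

Phase 2 (accelerating): v₀ = 2.41 m/s, a = 2 m/s².
v = v₀ + at → t = (9.5 − 2.41) / 2 = 3.55 s
v² = v₀² + 2aΔx → Δx = (9.5² − 2.41²)/(2·2) = 21.1 m

Phase 3 (decelerating): v₀ = 9.50 m/s, a = -1.5 m/s².
v² = v₀² + 2aΔx = 9.50² + 2·-1.5·22 = 24.2 → v = 4.92 m/s
t = (v − v₀)/a = (4.92 − 9.50)/-1.5 = 3.05 s
Final speed = 4.92 m/s

4.9 m/s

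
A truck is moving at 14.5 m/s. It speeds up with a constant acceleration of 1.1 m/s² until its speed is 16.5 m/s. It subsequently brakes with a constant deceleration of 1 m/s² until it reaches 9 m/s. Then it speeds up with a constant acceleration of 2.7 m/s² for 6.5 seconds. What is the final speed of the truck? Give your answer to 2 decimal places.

Phase 1 (accelerating): v₀ = 14.5 m/s, a = 1.1 m/s².
v = v₀ + at → t = (16.5 − 14.5) / 1.1 = 1.82 s
v² = v₀² + 2aΔx → Δx = (16.5² − 14.5²)/(2·1.1) = 28.2 m

Phase 2 (decelerating): v₀ = 16.5 m/s, a = -1 m/s².
v = v₀ + at → t = (9 − 16.5) / -1 = 7.50 s
v² = v₀² + 2aΔx → Δx = (9² − 16.5²)/(2·-1) = 95.6 m

Phase 3 (accelerating): v₀ = 9.00 m/s, a = 2.7 m/s².
v = v₀ + at = 9.00 + (2.7)(6.5) = 26.6 m/s
Δx = v₀t + ½at² = 9.00·6.5 + 0.5·2.7·6.5² = 116 m
Final speed = 26.6 m/s

26.55 m/s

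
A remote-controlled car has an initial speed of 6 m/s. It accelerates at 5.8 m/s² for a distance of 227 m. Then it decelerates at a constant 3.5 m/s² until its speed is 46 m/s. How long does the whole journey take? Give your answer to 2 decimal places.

Phase 1 (accelerating): v₀ = 6.00 m/s, a = 5.8 m/s².
v² = v₀² + 2aΔx = 6.00² + 2·5.8·227 = 2670 → v = 51.7 m/s
t = (v − v₀)/a = (51.7 − 6.00)/5.8 = 7.87 s

Phase 2 (decelerating): v₀ = 51.7 m/s, a = -3.5 m/s².
v = v₀ + at → t = (46 − 51.7) / -3.5 = 1.62 s
v² = v₀² + 2aΔx → Δx = (46² − 51.7²)/(2·-3.5) = 79.0 m
Total time = 7.87 + 1.62 = 9.49 s

9.49 s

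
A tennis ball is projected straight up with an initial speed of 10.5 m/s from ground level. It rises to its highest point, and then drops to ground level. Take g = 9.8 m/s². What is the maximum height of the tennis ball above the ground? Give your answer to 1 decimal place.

Phase 1 (rising): v₀ = 10.5 m/s, a = -9.8 m/s².
v = v₀ + at → t = (0 − 10.5) / -9.8 = 1.07 s
v² = v₀² + 2aΔx → Δx = (0² − 10.5²)/(2·-9.8) = 5.62 m
Maximum height = 5.62 m

5.6 m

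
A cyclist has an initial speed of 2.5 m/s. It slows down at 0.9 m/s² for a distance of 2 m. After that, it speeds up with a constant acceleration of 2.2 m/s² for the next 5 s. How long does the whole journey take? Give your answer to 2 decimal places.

5.97 s

Phase 1 (decelerating): v₀ = 2.50 m/s, a = -0.9 m/s².
v² = v₀² + 2aΔx = 2.50² + 2·-0.9·2 = 2.65 → v = 1.63 m/s
t = (v − v₀)/a = (1.63 − 2.50)/-0.9 = 0.969 s

Phase 2 (accelerating): v₀ = 1.63 m/s, a = 2.2 m/s².
v = v₀ + at = 1.63 + (2.2)(5) = 12.6 m/s
Δx = v₀t + ½at² = 1.63·5 + 0.5·2.2·5² = 35.6 m
Total time = 0.969 + 5.00 = 5.97 s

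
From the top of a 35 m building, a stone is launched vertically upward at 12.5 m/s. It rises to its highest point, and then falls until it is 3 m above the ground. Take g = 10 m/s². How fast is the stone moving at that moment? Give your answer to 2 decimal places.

28.22 m/s

Phase 1 (rising): v₀ = 12.5 m/s, a = -10 m/s².
v = v₀ + at → t = (0 − 12.5) / -10 = 1.25 s
v² = v₀² + 2aΔx → Δx = (0² − 12.5²)/(2·-10) = 7.81 m

Phase 2 (falling): v₀ = 0 m/s, a = -10 m/s².
Falls 39.8 m from rest: t = √(2·39.8/10) = 2.82 s; v = g·t = 28.2 m/s.
Final speed = 28.2 m/s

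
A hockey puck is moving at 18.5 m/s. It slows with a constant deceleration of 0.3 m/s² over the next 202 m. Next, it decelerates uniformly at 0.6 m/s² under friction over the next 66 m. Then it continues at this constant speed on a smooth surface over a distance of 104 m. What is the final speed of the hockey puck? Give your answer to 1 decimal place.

11.9 m/s

Phase 1 (decelerating): v₀ = 18.5 m/s, a = -0.3 m/s².
v² = v₀² + 2aΔx = 18.5² + 2·-0.3·202 = 221 → v = 14.9 m/s
t = (v − v₀)/a = (14.9 − 18.5)/-0.3 = 12.1 s

Phase 2 (decelerating): v₀ = 14.9 m/s, a = -0.6 m/s².
v² = v₀² + 2aΔx = 14.9² + 2·-0.6·66 = 142 → v = 11.9 m/s
t = (v − v₀)/a = (11.9 − 14.9)/-0.6 = 4.93 s

Phase 3 (constant speed): v₀ = 11.9 m/s, a = 0 m/s².
Constant speed: t = d/v = 104/11.9 = 8.73 s
Final speed = 11.9 m/s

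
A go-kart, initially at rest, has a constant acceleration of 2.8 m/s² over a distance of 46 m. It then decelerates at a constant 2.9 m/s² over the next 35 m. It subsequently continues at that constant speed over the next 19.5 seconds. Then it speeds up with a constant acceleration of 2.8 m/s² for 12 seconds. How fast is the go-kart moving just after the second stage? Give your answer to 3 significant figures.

7.39 m/s

Phase 1 (accelerating): v₀ = 0 m/s, a = 2.8 m/s².
v² = v₀² + 2aΔx = 0² + 2·2.8·46 = 258 → v = 16.0 m/s
t = (v − v₀)/a = (16.0 − 0)/2.8 = 5.73 s

Phase 2 (decelerating): v₀ = 16.0 m/s, a = -2.9 m/s².
v² = v₀² + 2aΔx = 16.0² + 2·-2.9·35 = 54.6 → v = 7.39 m/s
t = (v − v₀)/a = (7.39 − 16.0)/-2.9 = 2.99 s
Speed at end of phase 2 = 7.39 m/s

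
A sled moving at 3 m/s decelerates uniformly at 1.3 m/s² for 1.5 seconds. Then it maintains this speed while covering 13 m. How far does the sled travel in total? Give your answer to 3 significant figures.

Phase 1 (decelerating): v₀ = 3.00 m/s, a = -1.3 m/s².
v = v₀ + at = 3.00 + (-1.3)(1.5) = 1.05 m/s
Δx = v₀t + ½at² = 3.00·1.5 + 0.5·-1.3·1.5² = 3.04 m

Phase 2 (constant speed): v₀ = 1.05 m/s, a = 0 m/s².
Constant speed: t = d/v = 13/1.05 = 12.4 s
Total distance = 3.04 + 13.0 = 16.0 m

16.0 m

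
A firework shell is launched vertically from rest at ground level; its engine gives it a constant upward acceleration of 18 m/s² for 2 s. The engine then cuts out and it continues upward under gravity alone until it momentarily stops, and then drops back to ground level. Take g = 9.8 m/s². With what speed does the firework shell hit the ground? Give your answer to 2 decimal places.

44.74 m/s

Phase 1 (powered ascent): v₀ = 0 m/s, a = 18 m/s².
v = v₀ + at = 0 + (18)(2) = 36.0 m/s
Δx = v₀t + ½at² = 0·2 + 0.5·18·2² = 36.0 m

Phase 2 (coasting upward): v₀ = 36.0 m/s, a = -9.8 m/s².
v = v₀ + at → t = (0 − 36.0) / -9.8 = 3.67 s
v² = v₀² + 2aΔx → Δx = (0² − 36.0²)/(2·-9.8) = 66.1 m

Phase 3 (free fall): v₀ = 0 m/s, a = -9.8 m/s².
Falls 102 m from rest: t = √(2·102/9.8) = 4.57 s; v = g·t = 44.7 m/s.
Impact speed = 44.7 m/s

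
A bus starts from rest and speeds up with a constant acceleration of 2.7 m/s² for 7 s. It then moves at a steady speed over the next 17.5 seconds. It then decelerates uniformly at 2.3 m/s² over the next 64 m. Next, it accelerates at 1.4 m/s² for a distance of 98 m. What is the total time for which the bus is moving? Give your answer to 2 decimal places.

Phase 1 (accelerating): v₀ = 0 m/s, a = 2.7 m/s².
v = v₀ + at = 0 + (2.7)(7) = 18.9 m/s
Δx = v₀t + ½at² = 0·7 + 0.5·2.7·7² = 66.2 m

Phase 2 (constant speed): v₀ = 18.9 m/s, a = 0 m/s².
v = v₀ + at = 18.9 + (0)(17.5) = 18.9 m/s
Δx = v₀t + ½at² = 18.9·17.5 + 0.5·0·17.5² = 331 m

Phase 3 (decelerating): v₀ = 18.9 m/s, a = -2.3 m/s².
v² = v₀² + 2aΔx = 18.9² + 2·-2.3·64 = 62.8 → v = 7.93 m/s
t = (v − v₀)/a = (7.93 − 18.9)/-2.3 = 4.77 s

Phase 4 (accelerating): v₀ = 7.93 m/s, a = 1.4 m/s².
v² = v₀² + 2aΔx = 7.93² + 2·1.4·98 = 337 → v = 18.4 m/s
t = (v − v₀)/a = (18.4 − 7.93)/1.4 = 7.46 s
Total time = 7.00 + 17.5 + 4.77 + 7.46 = 36.7 s

36.73 s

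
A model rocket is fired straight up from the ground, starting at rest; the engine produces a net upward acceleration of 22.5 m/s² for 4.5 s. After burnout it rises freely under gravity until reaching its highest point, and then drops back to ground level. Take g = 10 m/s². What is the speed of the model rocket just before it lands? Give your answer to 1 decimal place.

121.7 m/s

Phase 1 (powered ascent): v₀ = 0 m/s, a = 22.5 m/s².
v = v₀ + at = 0 + (22.5)(4.5) = 101 m/s
Δx = v₀t + ½at² = 0·4.5 + 0.5·22.5·4.5² = 228 m

Phase 2 (coasting upward): v₀ = 101 m/s, a = -10 m/s².
v = v₀ + at → t = (0 − 101) / -10 = 10.1 s
v² = v₀² + 2aΔx → Δx = (0² − 101²)/(2·-10) = 513 m

Phase 3 (free fall): v₀ = 0 m/s, a = -10 m/s².
Falls 740 m from rest: t = √(2·740/10) = 12.2 s; v = g·t = 122 m/s.
Impact speed = 122 m/s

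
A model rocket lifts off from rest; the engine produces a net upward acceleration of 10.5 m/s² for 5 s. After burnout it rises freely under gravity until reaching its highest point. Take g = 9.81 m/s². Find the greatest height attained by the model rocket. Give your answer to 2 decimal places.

271.73 m

Phase 1 (powered ascent): v₀ = 0 m/s, a = 10.5 m/s².
v = v₀ + at = 0 + (10.5)(5) = 52.5 m/s
Δx = v₀t + ½at² = 0·5 + 0.5·10.5·5² = 131 m

Phase 2 (coasting upward): v₀ = 52.5 m/s, a = -9.81 m/s².
v = v₀ + at → t = (0 − 52.5) / -9.81 = 5.35 s
v² = v₀² + 2aΔx → Δx = (0² − 52.5²)/(2·-9.81) = 140 m
Maximum height = 131 + 140 = 272 m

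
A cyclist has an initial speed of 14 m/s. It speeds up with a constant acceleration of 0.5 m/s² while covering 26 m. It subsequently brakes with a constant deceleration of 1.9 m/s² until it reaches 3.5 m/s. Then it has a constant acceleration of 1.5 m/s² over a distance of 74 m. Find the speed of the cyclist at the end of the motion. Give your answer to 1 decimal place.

15.3 m/s

Phase 1 (accelerating): v₀ = 14.0 m/s, a = 0.5 m/s².
v² = v₀² + 2aΔx = 14.0² + 2·0.5·26 = 222 → v = 14.9 m/s
t = (v − v₀)/a = (14.9 − 14.0)/0.5 = 1.80 s

Phase 2 (decelerating): v₀ = 14.9 m/s, a = -1.9 m/s².
v = v₀ + at → t = (3.5 − 14.9) / -1.9 = 6.00 s
v² = v₀² + 2aΔx → Δx = (3.5² − 14.9²)/(2·-1.9) = 55.2 m

Phase 3 (accelerating): v₀ = 3.50 m/s, a = 1.5 m/s².
v² = v₀² + 2aΔx = 3.50² + 2·1.5·74 = 234 → v = 15.3 m/s
t = (v − v₀)/a = (15.3 − 3.50)/1.5 = 7.87 s
Final speed = 15.3 m/s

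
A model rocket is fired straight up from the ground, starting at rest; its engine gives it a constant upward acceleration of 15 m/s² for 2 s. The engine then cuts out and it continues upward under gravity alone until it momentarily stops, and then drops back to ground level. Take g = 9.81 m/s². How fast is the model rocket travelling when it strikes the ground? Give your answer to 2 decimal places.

Phase 1 (powered ascent): v₀ = 0 m/s, a = 15 m/s².
v = v₀ + at = 0 + (15)(2) = 30.0 m/s
Δx = v₀t + ½at² = 0·2 + 0.5·15·2² = 30.0 m

Phase 2 (coasting upward): v₀ = 30.0 m/s, a = -9.81 m/s².
v = v₀ + at → t = (0 − 30.0) / -9.81 = 3.06 s
v² = v₀² + 2aΔx → Δx = (0² − 30.0²)/(2·-9.81) = 45.9 m

Phase 3 (free fall): v₀ = 0 m/s, a = -9.81 m/s².
Falls 75.9 m from rest: t = √(2·75.9/9.81) = 3.93 s; v = g·t = 38.6 m/s.
Impact speed = 38.6 m/s

38.58 m/s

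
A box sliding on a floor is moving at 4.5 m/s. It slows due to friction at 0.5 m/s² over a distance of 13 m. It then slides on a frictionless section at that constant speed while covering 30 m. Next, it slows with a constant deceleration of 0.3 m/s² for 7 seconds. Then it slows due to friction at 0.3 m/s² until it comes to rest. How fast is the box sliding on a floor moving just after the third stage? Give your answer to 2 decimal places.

0.59 m/s

Phase 1 (decelerating): v₀ = 4.50 m/s, a = -0.5 m/s².
v² = v₀² + 2aΔx = 4.50² + 2·-0.5·13 = 7.25 → v = 2.69 m/s
t = (v − v₀)/a = (2.69 − 4.50)/-0.5 = 3.61 s

Phase 2 (constant speed): v₀ = 2.69 m/s, a = 0 m/s².
Constant speed: t = d/v = 30/2.69 = 11.1 s

Phase 3 (decelerating): v₀ = 2.69 m/s, a = -0.3 m/s².
v = v₀ + at = 2.69 + (-0.3)(7) = 0.593 m/s
Δx = v₀t + ½at² = 2.69·7 + 0.5·-0.3·7² = 11.5 m
Speed at end of phase 3 = 0.593 m/s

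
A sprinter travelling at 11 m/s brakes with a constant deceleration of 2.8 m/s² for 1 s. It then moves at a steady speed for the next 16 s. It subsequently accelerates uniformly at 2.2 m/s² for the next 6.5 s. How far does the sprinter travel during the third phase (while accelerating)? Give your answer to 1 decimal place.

99.8 m

Phase 1 (decelerating): v₀ = 11.0 m/s, a = -2.8 m/s².
v = v₀ + at = 11.0 + (-2.8)(1) = 8.20 m/s
Δx = v₀t + ½at² = 11.0·1 + 0.5·-2.8·1² = 9.60 m

Phase 2 (constant speed): v₀ = 8.20 m/s, a = 0 m/s².
v = v₀ + at = 8.20 + (0)(16) = 8.20 m/s
Δx = v₀t + ½at² = 8.20·16 + 0.5·0·16² = 131 m

Phase 3 (accelerating): v₀ = 8.20 m/s, a = 2.2 m/s².
v = v₀ + at = 8.20 + (2.2)(6.5) = 22.5 m/s
Δx = v₀t + ½at² = 8.20·6.5 + 0.5·2.2·6.5² = 99.8 m
Distance in phase 3 = 99.8 m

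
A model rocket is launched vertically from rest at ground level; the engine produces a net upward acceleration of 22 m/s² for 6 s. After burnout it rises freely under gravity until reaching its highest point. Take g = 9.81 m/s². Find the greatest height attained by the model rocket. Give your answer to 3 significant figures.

1280 m

Phase 1 (powered ascent): v₀ = 0 m/s, a = 22 m/s².
v = v₀ + at = 0 + (22)(6) = 132 m/s
Δx = v₀t + ½at² = 0·6 + 0.5·22·6² = 396 m

Phase 2 (coasting upward): v₀ = 132 m/s, a = -9.81 m/s².
v = v₀ + at → t = (0 − 132) / -9.81 = 13.5 s
v² = v₀² + 2aΔx → Δx = (0² − 132²)/(2·-9.81) = 888 m
Maximum height = 396 + 888 = 1280 m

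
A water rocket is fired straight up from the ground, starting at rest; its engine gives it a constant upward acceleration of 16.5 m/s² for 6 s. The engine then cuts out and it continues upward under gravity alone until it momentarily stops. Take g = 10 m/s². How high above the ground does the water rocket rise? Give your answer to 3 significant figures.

Phase 1 (powered ascent): v₀ = 0 m/s, a = 16.5 m/s².
v = v₀ + at = 0 + (16.5)(6) = 99.0 m/s
Δx = v₀t + ½at² = 0·6 + 0.5·16.5·6² = 297 m

Phase 2 (coasting upward): v₀ = 99.0 m/s, a = -10 m/s².
v = v₀ + at → t = (0 − 99.0) / -10 = 9.90 s
v² = v₀² + 2aΔx → Δx = (0² − 99.0²)/(2·-10) = 490 m
Maximum height = 297 + 490 = 787 m

787 m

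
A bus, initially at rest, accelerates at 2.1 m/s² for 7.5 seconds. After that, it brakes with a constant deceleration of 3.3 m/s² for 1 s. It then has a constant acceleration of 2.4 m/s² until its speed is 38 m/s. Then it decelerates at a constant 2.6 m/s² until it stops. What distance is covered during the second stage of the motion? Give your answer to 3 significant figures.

Phase 1 (accelerating): v₀ = 0 m/s, a = 2.1 m/s².
v = v₀ + at = 0 + (2.1)(7.5) = 15.8 m/s
Δx = v₀t + ½at² = 0·7.5 + 0.5·2.1·7.5² = 59.1 m

Phase 2 (decelerating): v₀ = 15.8 m/s, a = -3.3 m/s².
v = v₀ + at = 15.8 + (-3.3)(1) = 12.4 m/s
Δx = v₀t + ½at² = 15.8·1 + 0.5·-3.3·1² = 14.1 m
Distance in phase 2 = 14.1 m

14.1 m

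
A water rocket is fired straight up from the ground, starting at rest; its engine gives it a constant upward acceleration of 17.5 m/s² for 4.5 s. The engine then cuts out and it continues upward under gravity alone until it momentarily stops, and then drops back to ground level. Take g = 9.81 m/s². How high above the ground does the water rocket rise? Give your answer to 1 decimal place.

493.3 m

Phase 1 (powered ascent): v₀ = 0 m/s, a = 17.5 m/s².
v = v₀ + at = 0 + (17.5)(4.5) = 78.8 m/s
Δx = v₀t + ½at² = 0·4.5 + 0.5·17.5·4.5² = 177 m

Phase 2 (coasting upward): v₀ = 78.8 m/s, a = -9.81 m/s².
v = v₀ + at → t = (0 − 78.8) / -9.81 = 8.03 s
v² = v₀² + 2aΔx → Δx = (0² − 78.8²)/(2·-9.81) = 316 m
Maximum height = 177 + 316 = 493 m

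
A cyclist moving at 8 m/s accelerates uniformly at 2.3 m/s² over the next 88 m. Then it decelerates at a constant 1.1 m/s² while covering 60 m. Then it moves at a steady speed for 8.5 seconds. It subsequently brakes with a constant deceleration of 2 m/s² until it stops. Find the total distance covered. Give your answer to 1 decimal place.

Phase 1 (accelerating): v₀ = 8.00 m/s, a = 2.3 m/s².
v² = v₀² + 2aΔx = 8.00² + 2·2.3·88 = 469 → v = 21.7 m/s
t = (v − v₀)/a = (21.7 − 8.00)/2.3 = 5.94 s

Phase 2 (decelerating): v₀ = 21.7 m/s, a = -1.1 m/s².
v² = v₀² + 2aΔx = 21.7² + 2·-1.1·60 = 337 → v = 18.4 m/s
t = (v − v₀)/a = (18.4 − 21.7)/-1.1 = 3.00 s

Phase 3 (constant speed): v₀ = 18.4 m/s, a = 0 m/s².
v = v₀ + at = 18.4 + (0)(8.5) = 18.4 m/s
Δx = v₀t + ½at² = 18.4·8.5 + 0.5·0·8.5² = 156 m

Phase 4 (decelerating): v₀ = 18.4 m/s, a = -2 m/s².
v = v₀ + at → t = (0 − 18.4) / -2 = 9.18 s
v² = v₀² + 2aΔx → Δx = (0² − 18.4²)/(2·-2) = 84.2 m
Total distance = 88.0 + 60.0 + 156 + 84.2 = 388 m

388.2 m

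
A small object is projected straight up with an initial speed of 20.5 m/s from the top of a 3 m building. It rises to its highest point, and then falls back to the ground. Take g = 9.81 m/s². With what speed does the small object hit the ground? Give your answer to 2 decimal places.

Phase 1 (rising): v₀ = 20.5 m/s, a = -9.81 m/s².
v = v₀ + at → t = (0 − 20.5) / -9.81 = 2.09 s
v² = v₀² + 2aΔx → Δx = (0² − 20.5²)/(2·-9.81) = 21.4 m

Phase 2 (falling): v₀ = 0 m/s, a = -9.81 m/s².
Falls 24.4 m from rest: t = √(2·24.4/9.81) = 2.23 s; v = g·t = 21.9 m/s.
Final speed = 21.9 m/s

21.89 m/s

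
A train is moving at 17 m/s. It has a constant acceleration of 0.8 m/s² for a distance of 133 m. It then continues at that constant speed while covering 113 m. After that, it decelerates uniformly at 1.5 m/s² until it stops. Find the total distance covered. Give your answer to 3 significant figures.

413 m

Phase 1 (accelerating): v₀ = 17.0 m/s, a = 0.8 m/s².
v² = v₀² + 2aΔx = 17.0² + 2·0.8·133 = 502 → v = 22.4 m/s
t = (v − v₀)/a = (22.4 − 17.0)/0.8 = 6.75 s

Phase 2 (constant speed): v₀ = 22.4 m/s, a = 0 m/s².
Constant speed: t = d/v = 113/22.4 = 5.04 s

Phase 3 (decelerating): v₀ = 22.4 m/s, a = -1.5 m/s².
v = v₀ + at → t = (0 − 22.4) / -1.5 = 14.9 s
v² = v₀² + 2aΔx → Δx = (0² − 22.4²)/(2·-1.5) = 167 m
Total distance = 133 + 113 + 167 = 413 m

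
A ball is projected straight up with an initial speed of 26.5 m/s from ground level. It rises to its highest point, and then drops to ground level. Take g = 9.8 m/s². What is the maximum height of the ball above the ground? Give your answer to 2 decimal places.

Phase 1 (rising): v₀ = 26.5 m/s, a = -9.8 m/s².
v = v₀ + at → t = (0 − 26.5) / -9.8 = 2.70 s
v² = v₀² + 2aΔx → Δx = (0² − 26.5²)/(2·-9.8) = 35.8 m
Maximum height = 35.8 m

35.83 m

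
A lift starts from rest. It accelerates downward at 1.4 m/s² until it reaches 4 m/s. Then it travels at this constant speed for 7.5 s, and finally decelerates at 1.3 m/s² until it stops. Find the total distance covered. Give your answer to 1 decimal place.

41.9 m

Phase 1 (accelerating): v₀ = 0 m/s, a = 1.4 m/s².
v = v₀ + at → t = (4 − 0) / 1.4 = 2.86 s
v² = v₀² + 2aΔx → Δx = (4² − 0²)/(2·1.4) = 5.71 m

Phase 2 (constant speed): v₀ = 4.00 m/s, a = 0 m/s².
v = v₀ + at = 4.00 + (0)(7.5) = 4.00 m/s
Δx = v₀t + ½at² = 4.00·7.5 + 0.5·0·7.5² = 30.0 m

Phase 3 (decelerating): v₀ = 4.00 m/s, a = -1.3 m/s².
v = v₀ + at → t = (0 − 4.00) / -1.3 = 3.08 s
v² = v₀² + 2aΔx → Δx = (0² − 4.00²)/(2·-1.3) = 6.15 m
Total distance = 5.71 + 30.0 + 6.15 = 41.9 m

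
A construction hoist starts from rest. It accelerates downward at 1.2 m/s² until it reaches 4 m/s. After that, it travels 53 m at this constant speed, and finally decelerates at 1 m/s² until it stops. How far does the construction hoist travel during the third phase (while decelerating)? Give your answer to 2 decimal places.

8.00 m

Phase 1 (accelerating): v₀ = 0 m/s, a = 1.2 m/s².
v = v₀ + at → t = (4 − 0) / 1.2 = 3.33 s
v² = v₀² + 2aΔx → Δx = (4² − 0²)/(2·1.2) = 6.67 m

Phase 2 (constant speed): v₀ = 4.00 m/s, a = 0 m/s².
Constant speed: t = d/v = 53/4.00 = 13.2 s

Phase 3 (decelerating): v₀ = 4.00 m/s, a = -1 m/s².
v = v₀ + at → t = (0 − 4.00) / -1 = 4.00 s
v² = v₀² + 2aΔx → Δx = (0² − 4.00²)/(2·-1) = 8.00 m
Distance in phase 3 = 8.00 m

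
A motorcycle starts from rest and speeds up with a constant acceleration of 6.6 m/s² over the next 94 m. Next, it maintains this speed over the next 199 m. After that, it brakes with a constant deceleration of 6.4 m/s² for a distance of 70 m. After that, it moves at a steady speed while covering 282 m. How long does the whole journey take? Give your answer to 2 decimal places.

Phase 1 (accelerating): v₀ = 0 m/s, a = 6.6 m/s².
v² = v₀² + 2aΔx = 0² + 2·6.6·94 = 1240 → v = 35.2 m/s
t = (v − v₀)/a = (35.2 − 0)/6.6 = 5.34 s

Phase 2 (constant speed): v₀ = 35.2 m/s, a = 0 m/s².
Constant speed: t = d/v = 199/35.2 = 5.65 s

Phase 3 (decelerating): v₀ = 35.2 m/s, a = -6.4 m/s².
v² = v₀² + 2aΔx = 35.2² + 2·-6.4·70 = 345 → v = 18.6 m/s
t = (v − v₀)/a = (18.6 − 35.2)/-6.4 = 2.60 s

Phase 4 (constant speed): v₀ = 18.6 m/s, a = 0 m/s².
Constant speed: t = d/v = 282/18.6 = 15.2 s
Total time = 5.34 + 5.65 + 2.60 + 15.2 = 28.8 s

28.78 s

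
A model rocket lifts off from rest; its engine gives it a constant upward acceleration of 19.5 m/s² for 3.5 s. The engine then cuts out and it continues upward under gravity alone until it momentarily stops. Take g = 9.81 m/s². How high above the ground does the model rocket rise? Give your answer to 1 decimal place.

Phase 1 (powered ascent): v₀ = 0 m/s, a = 19.5 m/s².
v = v₀ + at = 0 + (19.5)(3.5) = 68.2 m/s
Δx = v₀t + ½at² = 0·3.5 + 0.5·19.5·3.5² = 119 m

Phase 2 (coasting upward): v₀ = 68.2 m/s, a = -9.81 m/s².
v = v₀ + at → t = (0 − 68.2) / -9.81 = 6.96 s
v² = v₀² + 2aΔx → Δx = (0² − 68.2²)/(2·-9.81) = 237 m
Maximum height = 119 + 237 = 357 m

356.9 m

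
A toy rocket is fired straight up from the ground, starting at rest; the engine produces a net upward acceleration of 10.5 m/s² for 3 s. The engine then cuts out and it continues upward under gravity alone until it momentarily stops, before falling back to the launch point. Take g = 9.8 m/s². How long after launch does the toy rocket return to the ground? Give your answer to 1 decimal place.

Phase 1 (powered ascent): v₀ = 0 m/s, a = 10.5 m/s².
v = v₀ + at = 0 + (10.5)(3) = 31.5 m/s
Δx = v₀t + ½at² = 0·3 + 0.5·10.5·3² = 47.2 m

Phase 2 (coasting upward): v₀ = 31.5 m/s, a = -9.8 m/s².
v = v₀ + at → t = (0 − 31.5) / -9.8 = 3.21 s
v² = v₀² + 2aΔx → Δx = (0² − 31.5²)/(2·-9.8) = 50.6 m

Phase 3 (free fall): v₀ = 0 m/s, a = -9.8 m/s².
Falls 97.9 m from rest: t = √(2·97.9/9.8) = 4.47 s; v = g·t = 43.8 m/s.
Total time = 3.00 + 3.21 + 4.47 = 10.7 s

10.7 s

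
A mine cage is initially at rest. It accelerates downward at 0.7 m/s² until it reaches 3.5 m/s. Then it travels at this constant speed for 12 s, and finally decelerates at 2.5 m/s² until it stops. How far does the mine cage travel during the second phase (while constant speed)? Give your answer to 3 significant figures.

Phase 1 (accelerating): v₀ = 0 m/s, a = 0.7 m/s².
v = v₀ + at → t = (3.5 − 0) / 0.7 = 5.00 s
v² = v₀² + 2aΔx → Δx = (3.5² − 0²)/(2·0.7) = 8.75 m

Phase 2 (constant speed): v₀ = 3.50 m/s, a = 0 m/s².
v = v₀ + at = 3.50 + (0)(12) = 3.50 m/s
Δx = v₀t + ½at² = 3.50·12 + 0.5·0·12² = 42.0 m
Distance in phase 2 = 42.0 m

42.0 m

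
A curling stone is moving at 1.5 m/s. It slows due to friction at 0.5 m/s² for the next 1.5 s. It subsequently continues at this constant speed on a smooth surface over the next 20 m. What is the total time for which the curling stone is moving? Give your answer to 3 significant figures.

Phase 1 (decelerating): v₀ = 1.50 m/s, a = -0.5 m/s².
v = v₀ + at = 1.50 + (-0.5)(1.5) = 0.750 m/s
Δx = v₀t + ½at² = 1.50·1.5 + 0.5·-0.5·1.5² = 1.69 m

Phase 2 (constant speed): v₀ = 0.750 m/s, a = 0 m/s².
Constant speed: t = d/v = 20/0.750 = 26.7 s
Total time = 1.50 + 26.7 = 28.2 s

28.2 s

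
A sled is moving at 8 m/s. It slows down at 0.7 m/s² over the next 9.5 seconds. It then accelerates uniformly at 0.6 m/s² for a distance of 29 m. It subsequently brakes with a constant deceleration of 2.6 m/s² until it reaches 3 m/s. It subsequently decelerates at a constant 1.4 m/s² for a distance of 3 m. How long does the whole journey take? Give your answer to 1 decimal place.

Phase 1 (decelerating): v₀ = 8.00 m/s, a = -0.7 m/s².
v = v₀ + at = 8.00 + (-0.7)(9.5) = 1.35 m/s
Δx = v₀t + ½at² = 8.00·9.5 + 0.5·-0.7·9.5² = 44.4 m

Phase 2 (accelerating): v₀ = 1.35 m/s, a = 0.6 m/s².
v² = v₀² + 2aΔx = 1.35² + 2·0.6·29 = 36.6 → v = 6.05 m/s
t = (v − v₀)/a = (6.05 − 1.35)/0.6 = 7.84 s

Phase 3 (decelerating): v₀ = 6.05 m/s, a = -2.6 m/s².
v = v₀ + at → t = (3 − 6.05) / -2.6 = 1.17 s
v² = v₀² + 2aΔx → Δx = (3² − 6.05²)/(2·-2.6) = 5.31 m

Phase 4 (decelerating): v₀ = 3.00 m/s, a = -1.4 m/s².
v² = v₀² + 2aΔx = 3.00² + 2·-1.4·3 = 0.600 → v = 0.775 m/s
t = (v − v₀)/a = (0.775 − 3.00)/-1.4 = 1.59 s
Total time = 9.50 + 7.84 + 1.17 + 1.59 = 20.1 s

20.1 s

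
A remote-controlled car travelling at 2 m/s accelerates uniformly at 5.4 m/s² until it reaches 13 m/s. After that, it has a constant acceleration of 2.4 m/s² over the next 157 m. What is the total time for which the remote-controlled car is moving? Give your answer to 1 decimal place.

9.3 s

Phase 1 (accelerating): v₀ = 2.00 m/s, a = 5.4 m/s².
v = v₀ + at → t = (13 − 2.00) / 5.4 = 2.04 s
v² = v₀² + 2aΔx → Δx = (13² − 2.00²)/(2·5.4) = 15.3 m

Phase 2 (accelerating): v₀ = 13.0 m/s, a = 2.4 m/s².
v² = v₀² + 2aΔx = 13.0² + 2·2.4·157 = 923 → v = 30.4 m/s
t = (v − v₀)/a = (30.4 − 13.0)/2.4 = 7.24 s
Total time = 2.04 + 7.24 = 9.28 s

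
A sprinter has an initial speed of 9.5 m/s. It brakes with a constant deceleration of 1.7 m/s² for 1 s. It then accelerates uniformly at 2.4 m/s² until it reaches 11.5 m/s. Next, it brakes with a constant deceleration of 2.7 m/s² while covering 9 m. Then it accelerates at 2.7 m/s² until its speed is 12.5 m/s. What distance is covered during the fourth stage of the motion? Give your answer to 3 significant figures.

Phase 1 (decelerating): v₀ = 9.50 m/s, a = -1.7 m/s².
v = v₀ + at = 9.50 + (-1.7)(1) = 7.80 m/s
Δx = v₀t + ½at² = 9.50·1 + 0.5·-1.7·1² = 8.65 m

Phase 2 (accelerating): v₀ = 7.80 m/s, a = 2.4 m/s².
v = v₀ + at → t = (11.5 − 7.80) / 2.4 = 1.54 s
v² = v₀² + 2aΔx → Δx = (11.5² − 7.80²)/(2·2.4) = 14.9 m

Phase 3 (decelerating): v₀ = 11.5 m/s, a = -2.7 m/s².
v² = v₀² + 2aΔx = 11.5² + 2·-2.7·9 = 83.7 → v = 9.15 m/s
t = (v − v₀)/a = (9.15 − 11.5)/-2.7 = 0.872 s

Phase 4 (accelerating): v₀ = 9.15 m/s, a = 2.7 m/s².
v = v₀ + at → t = (12.5 − 9.15) / 2.7 = 1.24 s
v² = v₀² + 2aΔx → Δx = (12.5² − 9.15²)/(2·2.7) = 13.4 m
Distance in phase 4 = 13.4 m

13.4 m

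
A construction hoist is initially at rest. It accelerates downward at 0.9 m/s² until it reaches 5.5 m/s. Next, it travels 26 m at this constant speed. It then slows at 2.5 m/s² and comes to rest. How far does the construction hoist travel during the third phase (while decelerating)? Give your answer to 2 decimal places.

Phase 1 (accelerating): v₀ = 0 m/s, a = 0.9 m/s².
v = v₀ + at → t = (5.5 − 0) / 0.9 = 6.11 s
v² = v₀² + 2aΔx → Δx = (5.5² − 0²)/(2·0.9) = 16.8 m

Phase 2 (constant speed): v₀ = 5.50 m/s, a = 0 m/s².
Constant speed: t = d/v = 26/5.50 = 4.73 s

Phase 3 (decelerating): v₀ = 5.50 m/s, a = -2.5 m/s².
v = v₀ + at → t = (0 − 5.50) / -2.5 = 2.20 s
v² = v₀² + 2aΔx → Δx = (0² − 5.50²)/(2·-2.5) = 6.05 m
Distance in phase 3 = 6.05 m

6.05 m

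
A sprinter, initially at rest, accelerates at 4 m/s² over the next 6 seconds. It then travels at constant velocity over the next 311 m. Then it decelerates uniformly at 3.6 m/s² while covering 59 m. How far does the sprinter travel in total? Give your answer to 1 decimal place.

Phase 1 (accelerating): v₀ = 0 m/s, a = 4 m/s².
v = v₀ + at = 0 + (4)(6) = 24.0 m/s
Δx = v₀t + ½at² = 0·6 + 0.5·4·6² = 72.0 m

Phase 2 (constant speed): v₀ = 24.0 m/s, a = 0 m/s².
Constant speed: t = d/v = 311/24.0 = 13.0 s

Phase 3 (decelerating): v₀ = 24.0 m/s, a = -3.6 m/s².
v² = v₀² + 2aΔx = 24.0² + 2·-3.6·59 = 151 → v = 12.3 m/s
t = (v − v₀)/a = (12.3 − 24.0)/-3.6 = 3.25 s
Total distance = 72.0 + 311 + 59.0 = 442 m

442.0 m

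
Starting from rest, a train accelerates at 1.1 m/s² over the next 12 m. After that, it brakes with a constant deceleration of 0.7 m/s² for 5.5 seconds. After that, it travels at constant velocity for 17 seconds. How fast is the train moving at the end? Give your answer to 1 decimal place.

1.3 m/s

Phase 1 (accelerating): v₀ = 0 m/s, a = 1.1 m/s².
v² = v₀² + 2aΔx = 0² + 2·1.1·12 = 26.4 → v = 5.14 m/s
t = (v − v₀)/a = (5.14 − 0)/1.1 = 4.67 s

Phase 2 (decelerating): v₀ = 5.14 m/s, a = -0.7 m/s².
v = v₀ + at = 5.14 + (-0.7)(5.5) = 1.29 m/s
Δx = v₀t + ½at² = 5.14·5.5 + 0.5·-0.7·5.5² = 17.7 m

Phase 3 (constant speed): v₀ = 1.29 m/s, a = 0 m/s².
v = v₀ + at = 1.29 + (0)(17) = 1.29 m/s
Δx = v₀t + ½at² = 1.29·17 + 0.5·0·17² = 21.9 m
Final speed = 1.29 m/s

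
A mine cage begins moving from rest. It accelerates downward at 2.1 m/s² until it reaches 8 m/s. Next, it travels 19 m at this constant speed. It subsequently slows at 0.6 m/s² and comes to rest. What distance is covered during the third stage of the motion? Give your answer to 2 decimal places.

Phase 1 (accelerating): v₀ = 0 m/s, a = 2.1 m/s².
v = v₀ + at → t = (8 − 0) / 2.1 = 3.81 s
v² = v₀² + 2aΔx → Δx = (8² − 0²)/(2·2.1) = 15.2 m

Phase 2 (constant speed): v₀ = 8.00 m/s, a = 0 m/s².
Constant speed: t = d/v = 19/8.00 = 2.38 s

Phase 3 (decelerating): v₀ = 8.00 m/s, a = -0.6 m/s².
v = v₀ + at → t = (0 − 8.00) / -0.6 = 13.3 s
v² = v₀² + 2aΔx → Δx = (0² − 8.00²)/(2·-0.6) = 53.3 m
Distance in phase 3 = 53.3 m

53.33 m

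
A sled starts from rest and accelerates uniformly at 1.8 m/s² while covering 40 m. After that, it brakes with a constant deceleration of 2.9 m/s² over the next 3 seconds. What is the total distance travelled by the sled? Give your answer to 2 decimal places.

62.95 m

Phase 1 (accelerating): v₀ = 0 m/s, a = 1.8 m/s².
v² = v₀² + 2aΔx = 0² + 2·1.8·40 = 144 → v = 12.0 m/s
t = (v − v₀)/a = (12.0 − 0)/1.8 = 6.67 s

Phase 2 (decelerating): v₀ = 12.0 m/s, a = -2.9 m/s².
v = v₀ + at = 12.0 + (-2.9)(3) = 3.30 m/s
Δx = v₀t + ½at² = 12.0·3 + 0.5·-2.9·3² = 23.0 m
Total distance = 40.0 + 23.0 = 63.0 m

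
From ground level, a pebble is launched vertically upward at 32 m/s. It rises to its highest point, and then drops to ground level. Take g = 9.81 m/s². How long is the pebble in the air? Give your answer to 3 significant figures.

Phase 1 (rising): v₀ = 32.0 m/s, a = -9.81 m/s².
v = v₀ + at → t = (0 − 32.0) / -9.81 = 3.26 s
v² = v₀² + 2aΔx → Δx = (0² − 32.0²)/(2·-9.81) = 52.2 m

Phase 2 (falling): v₀ = 0 m/s, a = -9.81 m/s².
Falls 52.2 m from rest: t = √(2·52.2/9.81) = 3.26 s; v = g·t = 32.0 m/s.
Total time = 3.26 + 3.26 = 6.52 s

6.52 s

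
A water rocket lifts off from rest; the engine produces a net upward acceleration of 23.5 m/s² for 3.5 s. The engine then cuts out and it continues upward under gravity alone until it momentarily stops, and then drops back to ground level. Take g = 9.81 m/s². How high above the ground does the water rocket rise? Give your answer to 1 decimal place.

488.7 m

Phase 1 (powered ascent): v₀ = 0 m/s, a = 23.5 m/s².
v = v₀ + at = 0 + (23.5)(3.5) = 82.2 m/s
Δx = v₀t + ½at² = 0·3.5 + 0.5·23.5·3.5² = 144 m

Phase 2 (coasting upward): v₀ = 82.2 m/s, a = -9.81 m/s².
v = v₀ + at → t = (0 − 82.2) / -9.81 = 8.38 s
v² = v₀² + 2aΔx → Δx = (0² − 82.2²)/(2·-9.81) = 345 m
Maximum height = 144 + 345 = 489 m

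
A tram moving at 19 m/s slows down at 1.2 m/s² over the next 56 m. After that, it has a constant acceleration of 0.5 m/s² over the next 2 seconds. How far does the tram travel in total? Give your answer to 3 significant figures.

87.1 m

Phase 1 (decelerating): v₀ = 19.0 m/s, a = -1.2 m/s².
v² = v₀² + 2aΔx = 19.0² + 2·-1.2·56 = 227 → v = 15.1 m/s
t = (v − v₀)/a = (15.1 − 19.0)/-1.2 = 3.29 s

Phase 2 (accelerating): v₀ = 15.1 m/s, a = 0.5 m/s².
v = v₀ + at = 15.1 + (0.5)(2) = 16.1 m/s
Δx = v₀t + ½at² = 15.1·2 + 0.5·0.5·2² = 31.1 m
Total distance = 56.0 + 31.1 = 87.1 m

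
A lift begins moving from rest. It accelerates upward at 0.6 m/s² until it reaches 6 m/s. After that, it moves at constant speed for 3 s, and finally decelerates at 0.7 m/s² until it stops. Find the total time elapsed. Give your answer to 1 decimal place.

21.6 s

Phase 1 (accelerating): v₀ = 0 m/s, a = 0.6 m/s².
v = v₀ + at → t = (6 − 0) / 0.6 = 10.0 s
v² = v₀² + 2aΔx → Δx = (6² − 0²)/(2·0.6) = 30.0 m

Phase 2 (constant speed): v₀ = 6.00 m/s, a = 0 m/s².
v = v₀ + at = 6.00 + (0)(3) = 6.00 m/s
Δx = v₀t + ½at² = 6.00·3 + 0.5·0·3² = 18.0 m

Phase 3 (decelerating): v₀ = 6.00 m/s, a = -0.7 m/s².
v = v₀ + at → t = (0 − 6.00) / -0.7 = 8.57 s
v² = v₀² + 2aΔx → Δx = (0² − 6.00²)/(2·-0.7) = 25.7 m
Total time = 10.0 + 3.00 + 8.57 = 21.6 s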